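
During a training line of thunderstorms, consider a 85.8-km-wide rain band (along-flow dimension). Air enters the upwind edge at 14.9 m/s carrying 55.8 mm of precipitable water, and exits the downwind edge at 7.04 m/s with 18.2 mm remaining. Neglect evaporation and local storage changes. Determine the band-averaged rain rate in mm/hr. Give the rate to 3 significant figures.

Column moisture flux per unit crosswind length is F = V × PW.
Inflow: F_in = 14.9 × 55.8 = 831.42 mm·m/s
Outflow: F_out = 7.04 × 18.2 = 128.128 mm·m/s
Steady-state rate R = (F_in − F_out)/L = (831.42 − 128.128) / 85800 m = 8.197e-03 mm/s.
R = 8.197e-03 × 3600 = 29.5 mm/hr.

R ≈ 29.5 mm/hr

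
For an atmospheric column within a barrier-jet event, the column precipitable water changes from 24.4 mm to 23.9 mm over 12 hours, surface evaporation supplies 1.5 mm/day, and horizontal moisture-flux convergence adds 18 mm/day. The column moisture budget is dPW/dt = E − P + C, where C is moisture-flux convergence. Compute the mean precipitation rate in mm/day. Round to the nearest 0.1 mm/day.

P ≈ 20.5 mm/day

dPW/dt = (23.9 − 24.4) mm / (12/24 day) = -1.000 mm/day.
P = E + C − dPW/dt = 1.5 + (18) − (-1.000) = 20.5 mm/day.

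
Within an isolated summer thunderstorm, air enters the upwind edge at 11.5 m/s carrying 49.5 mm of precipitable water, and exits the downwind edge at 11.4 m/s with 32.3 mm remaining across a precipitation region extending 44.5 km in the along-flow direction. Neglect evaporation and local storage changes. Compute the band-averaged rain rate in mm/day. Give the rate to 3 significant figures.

Column moisture flux per unit crosswind length is F = V × PW.
Inflow: F_in = 11.5 × 49.5 = 569.25 mm·m/s
Outflow: F_out = 11.4 × 32.3 = 368.22 mm·m/s
Steady-state rate R = (F_in − F_out)/L = (569.25 − 368.22) / 44500 m = 4.518e-03 mm/s.
R = 4.518e-03 × 3600 × 24 = 390 mm/day.

R ≈ 390 mm/day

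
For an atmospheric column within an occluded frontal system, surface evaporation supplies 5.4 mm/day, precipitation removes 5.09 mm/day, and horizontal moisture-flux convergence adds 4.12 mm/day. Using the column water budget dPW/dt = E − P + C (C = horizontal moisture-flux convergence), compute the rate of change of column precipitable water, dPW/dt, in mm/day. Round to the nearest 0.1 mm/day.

dPW/dt = E − P + C = 5.4 − 5.09 + (4.12) = 4.4 mm/day.

dPW/dt ≈ 4.4 mm/day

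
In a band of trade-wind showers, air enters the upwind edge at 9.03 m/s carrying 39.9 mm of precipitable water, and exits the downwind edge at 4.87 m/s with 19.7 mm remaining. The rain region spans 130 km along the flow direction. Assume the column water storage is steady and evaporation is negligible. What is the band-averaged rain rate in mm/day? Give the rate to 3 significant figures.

R ≈ 176 mm/day

Column moisture flux per unit crosswind length is F = V × PW.
Inflow: F_in = 9.03 × 39.9 = 360.297 mm·m/s
Outflow: F_out = 4.87 × 19.7 = 95.939 mm·m/s
Steady-state rate R = (F_in − F_out)/L = (360.297 − 95.939) / 130000 m = 2.034e-03 mm/s.
R = 2.034e-03 × 3600 × 24 = 176 mm/day.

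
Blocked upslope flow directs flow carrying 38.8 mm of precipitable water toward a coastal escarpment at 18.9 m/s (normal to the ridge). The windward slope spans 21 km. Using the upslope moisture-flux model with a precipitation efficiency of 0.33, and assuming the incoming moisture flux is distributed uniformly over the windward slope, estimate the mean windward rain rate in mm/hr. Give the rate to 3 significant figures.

R ≈ 41.5 mm/hr

Incoming column moisture flux per unit ridge length: F = V × PW = 18.9 × 38.8 = 733.32 mm·m/s.
Spread over the 21 km slope with efficiency ε = 0.33: R = ε·F/W = 0.33 × 733.32 / 21000 m = 1.152e-02 mm/s.
R = 1.152e-02 × 3600 = 41.5 mm/hr.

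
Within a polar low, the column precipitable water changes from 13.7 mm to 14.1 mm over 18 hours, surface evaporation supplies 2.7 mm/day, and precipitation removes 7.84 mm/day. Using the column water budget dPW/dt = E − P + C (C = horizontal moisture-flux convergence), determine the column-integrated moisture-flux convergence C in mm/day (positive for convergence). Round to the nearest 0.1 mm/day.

dPW/dt = (14.1 − 13.7) mm / (18/24 day) = +0.533 mm/day.
C = dPW/dt − E + P = (+0.533) − 2.7 + 7.84 = 5.7 mm/day.

C ≈ 5.7 mm/day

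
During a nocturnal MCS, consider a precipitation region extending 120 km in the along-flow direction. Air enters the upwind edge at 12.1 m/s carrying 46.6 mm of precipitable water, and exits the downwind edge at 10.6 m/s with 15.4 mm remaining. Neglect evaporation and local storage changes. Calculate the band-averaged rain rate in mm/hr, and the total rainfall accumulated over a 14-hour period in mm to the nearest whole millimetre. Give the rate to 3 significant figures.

Column moisture flux per unit crosswind length is F = V × PW.
Inflow: F_in = 12.1 × 46.6 = 563.86 mm·m/s
Outflow: F_out = 10.6 × 15.4 = 163.24 mm·m/s
Steady-state rate R = (F_in − F_out)/L = (563.86 − 163.24) / 120000 m = 3.338e-03 mm/s.
R = 3.338e-03 × 3600 = 12.0 mm/hr.
Over 14 h: total = 12.0 × 14 = 168 mm.

R ≈ 12.0 mm/hr; total ≈ 168 mm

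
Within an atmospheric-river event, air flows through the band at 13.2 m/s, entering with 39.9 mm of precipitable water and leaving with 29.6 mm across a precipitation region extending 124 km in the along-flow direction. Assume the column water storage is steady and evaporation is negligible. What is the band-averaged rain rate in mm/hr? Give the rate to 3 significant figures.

Column moisture flux per unit crosswind length is F = V × PW.
Inflow: F_in = 13.2 × 39.9 = 526.68 mm·m/s
Outflow: F_out = 13.2 × 29.6 = 390.72 mm·m/s
Steady-state rate R = (F_in − F_out)/L = (526.68 − 390.72) / 124000 m = 1.096e-03 mm/s.
R = 1.096e-03 × 3600 = 3.95 mm/hr.

R ≈ 3.95 mm/hr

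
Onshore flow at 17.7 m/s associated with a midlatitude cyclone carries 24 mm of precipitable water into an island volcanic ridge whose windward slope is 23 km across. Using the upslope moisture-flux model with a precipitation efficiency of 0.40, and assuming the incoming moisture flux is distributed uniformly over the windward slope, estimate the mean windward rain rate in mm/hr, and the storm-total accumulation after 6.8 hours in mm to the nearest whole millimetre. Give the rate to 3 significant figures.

R ≈ 26.6 mm/hr; total ≈ 181 mm

Incoming column moisture flux per unit ridge length: F = V × PW = 17.7 × 24 = 424.8 mm·m/s.
Spread over the 23 km slope with efficiency ε = 0.40: R = ε·F/W = 0.40 × 424.8 / 23000 m = 7.388e-03 mm/s.
R = 7.388e-03 × 3600 = 26.6 mm/hr.
Over 6.8 h: total = 26.6 × 6.8 = 180.88 ≈ 181 mm.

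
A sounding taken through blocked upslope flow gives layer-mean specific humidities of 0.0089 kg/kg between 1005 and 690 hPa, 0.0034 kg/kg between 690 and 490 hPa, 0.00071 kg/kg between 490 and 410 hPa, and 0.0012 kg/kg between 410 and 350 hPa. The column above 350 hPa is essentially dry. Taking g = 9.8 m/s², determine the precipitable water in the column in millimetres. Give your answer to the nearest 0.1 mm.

Precipitable water is the column-integrated vapour mass per unit area: PW = (1/g) Σ q̄ Δp, with q in kg/kg and Δp in Pa (1 kg/m² of water = 1 mm).
Layer 1005–690 hPa: Δp = 315 hPa = 31500 Pa, q̄ = 0.0089 kg/kg → 0.0089 × 31500 / 9.8 = 28.61 mm
Layer 690–490 hPa: Δp = 200 hPa = 20000 Pa, q̄ = 0.0034 kg/kg → 0.0034 × 20000 / 9.8 = 6.94 mm
Layer 490–410 hPa: Δp = 80 hPa = 8000 Pa, q̄ = 0.00071 kg/kg → 0.00071 × 8000 / 9.8 = 0.58 mm
Layer 410–350 hPa: Δp = 60 hPa = 6000 Pa, q̄ = 0.0012 kg/kg → 0.0012 × 6000 / 9.8 = 0.73 mm
PW = 28.61 + 6.94 + 0.58 + 0.73 = 36.86 ≈ 36.9 mm.

PW ≈ 36.9 mm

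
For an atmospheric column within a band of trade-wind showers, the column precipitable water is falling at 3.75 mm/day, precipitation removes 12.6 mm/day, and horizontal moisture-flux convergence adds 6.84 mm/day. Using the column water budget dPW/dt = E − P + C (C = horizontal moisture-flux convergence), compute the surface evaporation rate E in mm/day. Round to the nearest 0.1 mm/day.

E ≈ 2.0 mm/day

dPW/dt = -3.75 mm/day.
E = dPW/dt + P − C = (-3.75) + 12.6 − (6.84) = 2.0 mm/day.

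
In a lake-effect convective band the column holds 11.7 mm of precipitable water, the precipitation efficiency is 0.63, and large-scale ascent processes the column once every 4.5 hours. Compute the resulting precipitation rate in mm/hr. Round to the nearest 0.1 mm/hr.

R ≈ 1.6 mm/hr

Each overturning extracts ε × PW = 0.63 × 11.7 = 7.371 mm.
Rate = ε·PW / τ = 7.371 / 4.5 h = 1.6 mm/hr.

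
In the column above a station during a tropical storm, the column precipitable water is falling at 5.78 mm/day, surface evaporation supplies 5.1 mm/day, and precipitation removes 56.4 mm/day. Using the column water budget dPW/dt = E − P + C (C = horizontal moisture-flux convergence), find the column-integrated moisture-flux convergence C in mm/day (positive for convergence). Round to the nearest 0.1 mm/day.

C ≈ 45.5 mm/day

dPW/dt = -5.78 mm/day.
C = dPW/dt − E + P = (-5.78) − 5.1 + 56.4 = 45.5 mm/day.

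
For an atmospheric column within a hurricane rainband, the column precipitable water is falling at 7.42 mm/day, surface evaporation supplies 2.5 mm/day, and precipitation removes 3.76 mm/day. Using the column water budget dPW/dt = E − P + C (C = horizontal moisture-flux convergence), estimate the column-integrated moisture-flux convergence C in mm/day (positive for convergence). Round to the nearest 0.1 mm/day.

dPW/dt = -7.42 mm/day.
C = dPW/dt − E + P = (-7.42) − 2.5 + 3.76 = -6.2 mm/day.

C ≈ -6.2 mm/day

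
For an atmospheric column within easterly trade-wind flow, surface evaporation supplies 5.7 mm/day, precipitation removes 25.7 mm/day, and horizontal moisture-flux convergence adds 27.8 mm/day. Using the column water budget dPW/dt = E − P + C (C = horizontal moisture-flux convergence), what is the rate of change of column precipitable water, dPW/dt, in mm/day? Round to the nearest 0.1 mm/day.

dPW/dt = E − P + C = 5.7 − 25.7 + (27.8) = 7.8 mm/day.

dPW/dt ≈ 7.8 mm/day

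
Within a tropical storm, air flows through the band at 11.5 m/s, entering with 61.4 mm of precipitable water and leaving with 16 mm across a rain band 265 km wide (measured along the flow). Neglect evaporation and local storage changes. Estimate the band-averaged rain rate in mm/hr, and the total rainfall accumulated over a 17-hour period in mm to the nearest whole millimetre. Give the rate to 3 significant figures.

R ≈ 7.09 mm/hr; total ≈ 121 mm

Column moisture flux per unit crosswind length is F = V × PW.
Inflow: F_in = 11.5 × 61.4 = 706.1 mm·m/s
Outflow: F_out = 11.5 × 16 = 184 mm·m/s
Steady-state rate R = (F_in − F_out)/L = (706.1 − 184) / 265000 m = 1.970e-03 mm/s.
R = 1.970e-03 × 3600 = 7.09 mm/hr.
Over 17 h: total = 7.09 × 17 = 120.53 ≈ 121 mm.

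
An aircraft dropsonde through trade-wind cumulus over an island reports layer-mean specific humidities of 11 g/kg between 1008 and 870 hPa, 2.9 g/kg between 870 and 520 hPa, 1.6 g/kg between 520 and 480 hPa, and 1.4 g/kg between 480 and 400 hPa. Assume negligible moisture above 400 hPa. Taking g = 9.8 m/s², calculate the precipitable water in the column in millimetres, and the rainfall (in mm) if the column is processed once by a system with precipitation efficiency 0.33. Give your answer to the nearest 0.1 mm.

PW ≈ 27.6 mm; rainfall ≈ 9.1 mm

Precipitable water is the column-integrated vapour mass per unit area: PW = (1/g) Σ q̄ Δp, with q in kg/kg and Δp in Pa (1 kg/m² of water = 1 mm).
Layer 1008–870 hPa: Δp = 138 hPa = 13800 Pa, q̄ = 0.011 kg/kg → 0.011 × 13800 / 9.8 = 15.49 mm
Layer 870–520 hPa: Δp = 350 hPa = 35000 Pa, q̄ = 0.0029 kg/kg → 0.0029 × 35000 / 9.8 = 10.36 mm
Layer 520–480 hPa: Δp = 40 hPa = 4000 Pa, q̄ = 0.0016 kg/kg → 0.0016 × 4000 / 9.8 = 0.65 mm
Layer 480–400 hPa: Δp = 80 hPa = 8000 Pa, q̄ = 0.0014 kg/kg → 0.0014 × 8000 / 9.8 = 1.14 mm
PW = 15.49 + 10.36 + 0.65 + 1.14 = 27.64 ≈ 27.6 mm.
Rainfall = ε × PW = 0.33 × 27.6 = 9.1 mm.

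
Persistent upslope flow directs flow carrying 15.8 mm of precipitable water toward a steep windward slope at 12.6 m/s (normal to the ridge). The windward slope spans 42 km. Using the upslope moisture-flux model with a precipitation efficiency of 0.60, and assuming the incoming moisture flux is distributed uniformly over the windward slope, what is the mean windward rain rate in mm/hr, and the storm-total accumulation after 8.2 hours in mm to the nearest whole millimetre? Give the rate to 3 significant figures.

R ≈ 10.2 mm/hr; total ≈ 84 mm

Incoming column moisture flux per unit ridge length: F = V × PW = 12.6 × 15.8 = 199.08 mm·m/s.
Spread over the 42 km slope with efficiency ε = 0.60: R = ε·F/W = 0.60 × 199.08 / 42000 m = 2.844e-03 mm/s.
R = 2.844e-03 × 3600 = 10.2 mm/hr.
Over 8.2 h: total = 10.2 × 8.2 = 83.64 ≈ 84 mm.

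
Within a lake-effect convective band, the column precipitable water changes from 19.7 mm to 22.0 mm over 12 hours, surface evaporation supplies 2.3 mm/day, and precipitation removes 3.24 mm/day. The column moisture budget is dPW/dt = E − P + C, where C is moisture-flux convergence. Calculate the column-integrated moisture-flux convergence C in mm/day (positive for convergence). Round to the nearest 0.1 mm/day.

C ≈ 5.5 mm/day

dPW/dt = (22.0 − 19.7) mm / (12/24 day) = +4.600 mm/day.
C = dPW/dt − E + P = (+4.600) − 2.3 + 3.24 = 5.5 mm/day.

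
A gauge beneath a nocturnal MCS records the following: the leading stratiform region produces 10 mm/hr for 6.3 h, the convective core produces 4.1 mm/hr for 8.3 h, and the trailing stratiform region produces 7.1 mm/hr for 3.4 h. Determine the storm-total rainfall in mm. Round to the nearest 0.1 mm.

Total = Σ Rᵢ Δtᵢ = 10 × 6.3 + 4.1 × 8.3 + 7.1 × 3.4
      = 63 + 34.03 + 24.14 = 121.2 mm.

total ≈ 121.2 mm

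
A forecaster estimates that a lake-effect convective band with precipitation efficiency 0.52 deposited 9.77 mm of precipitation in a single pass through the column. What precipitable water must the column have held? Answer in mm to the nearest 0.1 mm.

PW ≈ 18.8 mm

PW = precipitation / ε = 9.77 / 0.52 = 18.8 mm.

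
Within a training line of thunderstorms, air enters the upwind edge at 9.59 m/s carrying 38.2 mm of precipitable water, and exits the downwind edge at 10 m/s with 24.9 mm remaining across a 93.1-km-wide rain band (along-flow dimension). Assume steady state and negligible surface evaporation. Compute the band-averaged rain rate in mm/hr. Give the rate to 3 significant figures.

R ≈ 4.54 mm/hr

Column moisture flux per unit crosswind length is F = V × PW.
Inflow: F_in = 9.59 × 38.2 = 366.338 mm·m/s
Outflow: F_out = 10 × 24.9 = 249 mm·m/s
Steady-state rate R = (F_in − F_out)/L = (366.338 − 249) / 93100 m = 1.260e-03 mm/s.
R = 1.260e-03 × 3600 = 4.54 mm/hr.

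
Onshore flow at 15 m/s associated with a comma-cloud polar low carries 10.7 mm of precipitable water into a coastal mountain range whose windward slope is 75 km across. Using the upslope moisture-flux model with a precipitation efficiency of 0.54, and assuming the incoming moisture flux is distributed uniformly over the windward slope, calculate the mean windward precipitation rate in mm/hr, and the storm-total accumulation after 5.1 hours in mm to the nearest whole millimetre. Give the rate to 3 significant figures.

R ≈ 4.16 mm/hr; total ≈ 21 mm

Incoming column moisture flux per unit ridge length: F = V × PW = 15 × 10.7 = 160.5 mm·m/s.
Spread over the 75 km slope with efficiency ε = 0.54: R = ε·F/W = 0.54 × 160.5 / 75000 m = 1.156e-03 mm/s.
R = 1.156e-03 × 3600 = 4.16 mm/hr.
Over 5.1 h: total = 4.16 × 5.1 = 21.216 ≈ 21 mm.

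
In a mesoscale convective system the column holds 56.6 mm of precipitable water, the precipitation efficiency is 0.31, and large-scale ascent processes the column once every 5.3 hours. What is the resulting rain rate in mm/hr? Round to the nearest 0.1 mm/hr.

R ≈ 3.3 mm/hr

Each overturning extracts ε × PW = 0.31 × 56.6 = 17.546 mm.
Rate = ε·PW / τ = 17.546 / 5.3 h = 3.3 mm/hr.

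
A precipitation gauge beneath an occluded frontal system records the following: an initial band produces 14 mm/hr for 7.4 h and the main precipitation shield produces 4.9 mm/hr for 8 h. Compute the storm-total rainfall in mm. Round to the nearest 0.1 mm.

Total = Σ Rᵢ Δtᵢ = 14 × 7.4 + 4.9 × 8
      = 103.6 + 39.2 = 142.8 mm.

total ≈ 142.8 mm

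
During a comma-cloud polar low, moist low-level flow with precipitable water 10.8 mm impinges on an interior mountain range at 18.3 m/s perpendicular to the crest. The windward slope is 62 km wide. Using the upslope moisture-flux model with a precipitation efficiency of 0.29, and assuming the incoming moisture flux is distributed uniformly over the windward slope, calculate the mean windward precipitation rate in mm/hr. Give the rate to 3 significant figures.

Incoming column moisture flux per unit ridge length: F = V × PW = 18.3 × 10.8 = 197.64 mm·m/s.
Spread over the 62 km slope with efficiency ε = 0.29: R = ε·F/W = 0.29 × 197.64 / 62000 m = 9.244e-04 mm/s.
R = 9.244e-04 × 3600 = 3.33 mm/hr.

R ≈ 3.33 mm/hr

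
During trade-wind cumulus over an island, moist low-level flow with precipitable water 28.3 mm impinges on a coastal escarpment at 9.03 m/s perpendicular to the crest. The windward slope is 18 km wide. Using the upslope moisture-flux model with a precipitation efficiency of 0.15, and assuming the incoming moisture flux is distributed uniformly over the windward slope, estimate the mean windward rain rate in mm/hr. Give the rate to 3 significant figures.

R ≈ 7.67 mm/hr

Incoming column moisture flux per unit ridge length: F = V × PW = 9.03 × 28.3 = 255.549 mm·m/s.
Spread over the 18 km slope with efficiency ε = 0.15: R = ε·F/W = 0.15 × 255.549 / 18000 m = 2.130e-03 mm/s.
R = 2.130e-03 × 3600 = 7.67 mm/hr.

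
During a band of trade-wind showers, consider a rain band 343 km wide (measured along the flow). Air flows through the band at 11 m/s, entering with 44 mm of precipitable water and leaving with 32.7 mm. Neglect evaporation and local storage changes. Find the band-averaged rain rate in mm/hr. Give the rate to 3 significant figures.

R ≈ 1.30 mm/hr

Column moisture flux per unit crosswind length is F = V × PW.
Inflow: F_in = 11 × 44 = 484 mm·m/s
Outflow: F_out = 11 × 32.7 = 359.7 mm·m/s
Steady-state rate R = (F_in − F_out)/L = (484 − 359.7) / 343000 m = 3.624e-04 mm/s.
R = 3.624e-04 × 3600 = 1.30 mm/hr.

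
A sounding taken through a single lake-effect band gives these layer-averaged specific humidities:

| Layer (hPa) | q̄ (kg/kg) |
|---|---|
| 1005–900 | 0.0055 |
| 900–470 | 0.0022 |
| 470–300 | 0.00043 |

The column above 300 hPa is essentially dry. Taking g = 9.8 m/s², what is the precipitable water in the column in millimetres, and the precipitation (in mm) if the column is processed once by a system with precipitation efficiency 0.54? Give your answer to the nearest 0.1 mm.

PW ≈ 16.3 mm; precipitation ≈ 8.8 mm

Precipitable water is the column-integrated vapour mass per unit area: PW = (1/g) Σ q̄ Δp, with q in kg/kg and Δp in Pa (1 kg/m² of water = 1 mm).
Layer 1005–900 hPa: Δp = 105 hPa = 10500 Pa, q̄ = 0.0055 kg/kg → 0.0055 × 10500 / 9.8 = 5.89 mm
Layer 900–470 hPa: Δp = 430 hPa = 43000 Pa, q̄ = 0.0022 kg/kg → 0.0022 × 43000 / 9.8 = 9.65 mm
Layer 470–300 hPa: Δp = 170 hPa = 17000 Pa, q̄ = 0.00043 kg/kg → 0.00043 × 17000 / 9.8 = 0.75 mm
PW = 5.89 + 9.65 + 0.75 = 16.29 ≈ 16.3 mm.
Precipitation = ε × PW = 0.54 × 16.3 = 8.8 mm.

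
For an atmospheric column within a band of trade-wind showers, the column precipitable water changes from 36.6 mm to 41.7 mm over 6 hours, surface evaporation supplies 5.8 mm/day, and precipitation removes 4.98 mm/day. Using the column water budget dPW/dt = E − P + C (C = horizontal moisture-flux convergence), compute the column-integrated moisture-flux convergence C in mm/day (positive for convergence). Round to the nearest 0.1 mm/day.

C ≈ 19.6 mm/day

dPW/dt = (41.7 − 36.6) mm / (6/24 day) = +20.400 mm/day.
C = dPW/dt − E + P = (+20.400) − 5.8 + 4.98 = 19.6 mm/day.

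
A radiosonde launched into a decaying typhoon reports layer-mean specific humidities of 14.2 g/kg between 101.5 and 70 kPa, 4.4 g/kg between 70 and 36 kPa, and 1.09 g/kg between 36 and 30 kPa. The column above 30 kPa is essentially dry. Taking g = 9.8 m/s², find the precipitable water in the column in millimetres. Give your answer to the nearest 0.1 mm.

PW ≈ 61.6 mm

Precipitable water is the column-integrated vapour mass per unit area: PW = (1/g) Σ q̄ Δp, with q in kg/kg and Δp in Pa (1 kg/m² of water = 1 mm).
Layer 101.5–70 kPa: Δp = 315 hPa = 31500 Pa, q̄ = 0.0142 kg/kg → 0.0142 × 31500 / 9.8 = 45.64 mm
Layer 70–36 kPa: Δp = 340 hPa = 34000 Pa, q̄ = 0.0044 kg/kg → 0.0044 × 34000 / 9.8 = 15.27 mm
Layer 36–30 kPa: Δp = 60 hPa = 6000 Pa, q̄ = 0.00109 kg/kg → 0.00109 × 6000 / 9.8 = 0.67 mm
PW = 45.64 + 15.27 + 0.67 = 61.58 ≈ 61.6 mm.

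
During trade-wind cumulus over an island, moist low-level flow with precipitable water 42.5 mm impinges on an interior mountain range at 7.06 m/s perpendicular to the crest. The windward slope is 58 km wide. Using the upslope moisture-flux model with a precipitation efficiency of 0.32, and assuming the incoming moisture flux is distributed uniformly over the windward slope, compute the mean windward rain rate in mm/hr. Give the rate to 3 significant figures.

Incoming column moisture flux per unit ridge length: F = V × PW = 7.06 × 42.5 = 300.05 mm·m/s.
Spread over the 58 km slope with efficiency ε = 0.32: R = ε·F/W = 0.32 × 300.05 / 58000 m = 1.655e-03 mm/s.
R = 1.655e-03 × 3600 = 5.96 mm/hr.

R ≈ 5.96 mm/hr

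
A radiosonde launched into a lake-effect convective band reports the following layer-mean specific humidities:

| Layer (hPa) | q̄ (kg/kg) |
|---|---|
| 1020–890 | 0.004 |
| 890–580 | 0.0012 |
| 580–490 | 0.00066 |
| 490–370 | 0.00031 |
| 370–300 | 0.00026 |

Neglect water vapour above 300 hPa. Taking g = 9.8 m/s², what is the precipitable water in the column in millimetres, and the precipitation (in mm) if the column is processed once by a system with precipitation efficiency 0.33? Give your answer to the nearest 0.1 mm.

PW ≈ 10.3 mm; precipitation ≈ 3.4 mm

Precipitable water is the column-integrated vapour mass per unit area: PW = (1/g) Σ q̄ Δp, with q in kg/kg and Δp in Pa (1 kg/m² of water = 1 mm).
Layer 1020–890 hPa: Δp = 130 hPa = 13000 Pa, q̄ = 0.004 kg/kg → 0.004 × 13000 / 9.8 = 5.31 mm
Layer 890–580 hPa: Δp = 310 hPa = 31000 Pa, q̄ = 0.0012 kg/kg → 0.0012 × 31000 / 9.8 = 3.80 mm
Layer 580–490 hPa: Δp = 90 hPa = 9000 Pa, q̄ = 0.00066 kg/kg → 0.00066 × 9000 / 9.8 = 0.61 mm
Layer 490–370 hPa: Δp = 120 hPa = 12000 Pa, q̄ = 0.00031 kg/kg → 0.00031 × 12000 / 9.8 = 0.38 mm
Layer 370–300 hPa: Δp = 70 hPa = 7000 Pa, q̄ = 0.00026 kg/kg → 0.00026 × 7000 / 9.8 = 0.19 mm
PW = 5.31 + 3.80 + 0.61 + 0.38 + 0.19 = 10.29 ≈ 10.3 mm.
Precipitation = ε × PW = 0.33 × 10.3 = 3.4 mm.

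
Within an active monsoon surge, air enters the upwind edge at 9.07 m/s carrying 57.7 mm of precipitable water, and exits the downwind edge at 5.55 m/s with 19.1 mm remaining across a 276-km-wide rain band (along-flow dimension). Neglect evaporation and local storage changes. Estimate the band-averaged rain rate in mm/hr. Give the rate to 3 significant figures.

R ≈ 5.44 mm/hr

Column moisture flux per unit crosswind length is F = V × PW.
Inflow: F_in = 9.07 × 57.7 = 523.339 mm·m/s
Outflow: F_out = 5.55 × 19.1 = 106.005 mm·m/s
Steady-state rate R = (F_in − F_out)/L = (523.339 − 106.005) / 276000 m = 1.512e-03 mm/s.
R = 1.512e-03 × 3600 = 5.44 mm/hr.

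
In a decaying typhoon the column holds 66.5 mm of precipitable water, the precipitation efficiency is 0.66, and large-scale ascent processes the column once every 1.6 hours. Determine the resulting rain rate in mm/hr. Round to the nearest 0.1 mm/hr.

Each overturning extracts ε × PW = 0.66 × 66.5 = 43.89 mm.
Rate = ε·PW / τ = 43.89 / 1.6 h = 27.4 mm/hr.

R ≈ 27.4 mm/hr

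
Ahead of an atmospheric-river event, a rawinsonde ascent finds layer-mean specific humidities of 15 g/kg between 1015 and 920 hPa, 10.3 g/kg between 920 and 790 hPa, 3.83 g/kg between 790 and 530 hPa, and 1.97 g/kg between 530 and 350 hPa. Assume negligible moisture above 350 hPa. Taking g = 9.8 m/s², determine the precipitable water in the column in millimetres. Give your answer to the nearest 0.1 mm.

PW ≈ 42.0 mm

Precipitable water is the column-integrated vapour mass per unit area: PW = (1/g) Σ q̄ Δp, with q in kg/kg and Δp in Pa (1 kg/m² of water = 1 mm).
Layer 1015–920 hPa: Δp = 95 hPa = 9500 Pa, q̄ = 0.015 kg/kg → 0.015 × 9500 / 9.8 = 14.54 mm
Layer 920–790 hPa: Δp = 130 hPa = 13000 Pa, q̄ = 0.0103 kg/kg → 0.0103 × 13000 / 9.8 = 13.66 mm
Layer 790–530 hPa: Δp = 260 hPa = 26000 Pa, q̄ = 0.00383 kg/kg → 0.00383 × 26000 / 9.8 = 10.16 mm
Layer 530–350 hPa: Δp = 180 hPa = 18000 Pa, q̄ = 0.00197 kg/kg → 0.00197 × 18000 / 9.8 = 3.62 mm
PW = 14.54 + 13.66 + 10.16 + 3.62 = 41.98 ≈ 42.0 mm.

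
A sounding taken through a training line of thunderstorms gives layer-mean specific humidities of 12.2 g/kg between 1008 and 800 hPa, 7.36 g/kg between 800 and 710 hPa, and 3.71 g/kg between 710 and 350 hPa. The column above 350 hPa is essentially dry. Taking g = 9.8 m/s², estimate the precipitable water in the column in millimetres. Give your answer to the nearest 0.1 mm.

PW ≈ 46.3 mm

Precipitable water is the column-integrated vapour mass per unit area: PW = (1/g) Σ q̄ Δp, with q in kg/kg and Δp in Pa (1 kg/m² of water = 1 mm).
Layer 1008–800 hPa: Δp = 208 hPa = 20800 Pa, q̄ = 0.0122 kg/kg → 0.0122 × 20800 / 9.8 = 25.89 mm
Layer 800–710 hPa: Δp = 90 hPa = 9000 Pa, q̄ = 0.00736 kg/kg → 0.00736 × 9000 / 9.8 = 6.76 mm
Layer 710–350 hPa: Δp = 360 hPa = 36000 Pa, q̄ = 0.00371 kg/kg → 0.00371 × 36000 / 9.8 = 13.63 mm
PW = 25.89 + 6.76 + 13.63 = 46.28 ≈ 46.3 mm.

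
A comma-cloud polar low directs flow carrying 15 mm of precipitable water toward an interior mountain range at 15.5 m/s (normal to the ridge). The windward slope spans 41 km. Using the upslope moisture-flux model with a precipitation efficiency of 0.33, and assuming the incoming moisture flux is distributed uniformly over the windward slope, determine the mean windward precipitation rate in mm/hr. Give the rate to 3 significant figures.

Incoming column moisture flux per unit ridge length: F = V × PW = 15.5 × 15 = 232.5 mm·m/s.
Spread over the 41 km slope with efficiency ε = 0.33: R = ε·F/W = 0.33 × 232.5 / 41000 m = 1.871e-03 mm/s.
R = 1.871e-03 × 3600 = 6.74 mm/hr.

R ≈ 6.74 mm/hr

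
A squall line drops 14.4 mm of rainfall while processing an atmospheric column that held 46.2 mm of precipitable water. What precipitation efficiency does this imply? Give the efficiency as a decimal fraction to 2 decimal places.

ε ≈ 0.31

ε = rainfall / PW = 14.4 / 46.2 = 0.31.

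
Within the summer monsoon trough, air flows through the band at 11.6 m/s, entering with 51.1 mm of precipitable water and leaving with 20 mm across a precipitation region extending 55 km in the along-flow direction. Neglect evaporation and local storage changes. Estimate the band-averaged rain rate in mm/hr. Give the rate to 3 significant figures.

R ≈ 23.6 mm/hr

Column moisture flux per unit crosswind length is F = V × PW.
Inflow: F_in = 11.6 × 51.1 = 592.76 mm·m/s
Outflow: F_out = 11.6 × 20 = 232 mm·m/s
Steady-state rate R = (F_in − F_out)/L = (592.76 − 232) / 55000 m = 6.559e-03 mm/s.
R = 6.559e-03 × 3600 = 23.6 mm/hr.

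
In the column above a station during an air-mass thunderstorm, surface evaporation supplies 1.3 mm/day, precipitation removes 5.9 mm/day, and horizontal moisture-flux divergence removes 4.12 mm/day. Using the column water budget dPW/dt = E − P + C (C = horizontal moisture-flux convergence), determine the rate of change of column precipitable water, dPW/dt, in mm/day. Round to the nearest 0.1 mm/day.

dPW/dt ≈ -8.7 mm/day

dPW/dt = E − P + C = 1.3 − 5.9 + (-4.12) = -8.7 mm/day.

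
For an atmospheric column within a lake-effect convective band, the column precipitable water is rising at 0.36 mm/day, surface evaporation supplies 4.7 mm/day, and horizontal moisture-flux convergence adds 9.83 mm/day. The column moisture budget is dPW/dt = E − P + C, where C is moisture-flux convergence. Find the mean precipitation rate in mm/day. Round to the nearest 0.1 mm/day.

P ≈ 14.2 mm/day

dPW/dt = +0.36 mm/day.
P = E + C − dPW/dt = 4.7 + (9.83) − (+0.36) = 14.2 mm/day.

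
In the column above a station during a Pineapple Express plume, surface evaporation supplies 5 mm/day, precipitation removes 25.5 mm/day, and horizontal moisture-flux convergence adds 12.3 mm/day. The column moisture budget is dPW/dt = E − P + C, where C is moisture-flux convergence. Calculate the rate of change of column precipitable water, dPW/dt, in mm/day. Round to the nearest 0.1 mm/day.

dPW/dt = E − P + C = 5 − 25.5 + (12.3) = -8.2 mm/day.

dPW/dt ≈ -8.2 mm/day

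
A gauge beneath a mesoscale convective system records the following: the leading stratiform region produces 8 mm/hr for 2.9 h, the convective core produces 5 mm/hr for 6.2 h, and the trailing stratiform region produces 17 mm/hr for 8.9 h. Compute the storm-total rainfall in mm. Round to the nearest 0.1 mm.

total ≈ 205.5 mm

Total = Σ Rᵢ Δtᵢ = 8 × 2.9 + 5 × 6.2 + 17 × 8.9
      = 23.2 + 31 + 151.3 = 205.5 mm.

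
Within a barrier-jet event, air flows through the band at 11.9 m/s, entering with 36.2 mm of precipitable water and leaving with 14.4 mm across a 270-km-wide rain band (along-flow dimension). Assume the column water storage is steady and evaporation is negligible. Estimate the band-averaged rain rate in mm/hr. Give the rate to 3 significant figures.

Column moisture flux per unit crosswind length is F = V × PW.
Inflow: F_in = 11.9 × 36.2 = 430.78 mm·m/s
Outflow: F_out = 11.9 × 14.4 = 171.36 mm·m/s
Steady-state rate R = (F_in − F_out)/L = (430.78 − 171.36) / 270000 m = 9.608e-04 mm/s.
R = 9.608e-04 × 3600 = 3.46 mm/hr.

R ≈ 3.46 mm/hr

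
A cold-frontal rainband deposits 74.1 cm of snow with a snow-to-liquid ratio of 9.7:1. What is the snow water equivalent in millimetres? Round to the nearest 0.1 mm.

SWE = snow depth / ratio = 74.1 cm / 9.7 = 7.639 cm = 76.4 mm.

SWE ≈ 76.4 mm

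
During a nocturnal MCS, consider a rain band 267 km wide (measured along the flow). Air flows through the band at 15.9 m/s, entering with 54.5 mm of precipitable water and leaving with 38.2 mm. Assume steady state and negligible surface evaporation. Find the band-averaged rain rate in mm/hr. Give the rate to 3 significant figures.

Column moisture flux per unit crosswind length is F = V × PW.
Inflow: F_in = 15.9 × 54.5 = 866.55 mm·m/s
Outflow: F_out = 15.9 × 38.2 = 607.38 mm·m/s
Steady-state rate R = (F_in − F_out)/L = (866.55 − 607.38) / 267000 m = 9.707e-04 mm/s.
R = 9.707e-04 × 3600 = 3.49 mm/hr.

R ≈ 3.49 mm/hr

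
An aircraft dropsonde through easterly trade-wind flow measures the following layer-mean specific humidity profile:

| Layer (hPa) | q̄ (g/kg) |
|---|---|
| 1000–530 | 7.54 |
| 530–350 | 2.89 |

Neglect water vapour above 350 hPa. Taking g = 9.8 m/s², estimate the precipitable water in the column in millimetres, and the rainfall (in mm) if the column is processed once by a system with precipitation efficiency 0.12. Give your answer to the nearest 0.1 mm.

Precipitable water is the column-integrated vapour mass per unit area: PW = (1/g) Σ q̄ Δp, with q in kg/kg and Δp in Pa (1 kg/m² of water = 1 mm).
Layer 1000–530 hPa: Δp = 470 hPa = 47000 Pa, q̄ = 0.00754 kg/kg → 0.00754 × 47000 / 9.8 = 36.16 mm
Layer 530–350 hPa: Δp = 180 hPa = 18000 Pa, q̄ = 0.00289 kg/kg → 0.00289 × 18000 / 9.8 = 5.31 mm
PW = 36.16 + 5.31 = 41.47 ≈ 41.5 mm.
Rainfall = ε × PW = 0.12 × 41.5 = 5.0 mm.

PW ≈ 41.5 mm; rainfall ≈ 5.0 mm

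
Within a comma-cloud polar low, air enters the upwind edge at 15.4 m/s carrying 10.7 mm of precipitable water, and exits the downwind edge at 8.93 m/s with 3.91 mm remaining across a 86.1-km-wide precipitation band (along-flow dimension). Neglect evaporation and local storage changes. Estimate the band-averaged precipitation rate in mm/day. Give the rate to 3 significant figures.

R ≈ 130 mm/day

Column moisture flux per unit crosswind length is F = V × PW.
Inflow: F_in = 15.4 × 10.7 = 164.78 mm·m/s
Outflow: F_out = 8.93 × 3.91 = 34.9163 mm·m/s
Steady-state rate R = (F_in − F_out)/L = (164.78 − 34.9163) / 86100 m = 1.508e-03 mm/s.
R = 1.508e-03 × 3600 × 24 = 130 mm/day.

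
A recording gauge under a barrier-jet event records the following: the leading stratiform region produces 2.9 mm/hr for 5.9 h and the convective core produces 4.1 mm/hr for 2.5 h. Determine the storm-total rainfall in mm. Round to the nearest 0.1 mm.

Total = Σ Rᵢ Δtᵢ = 2.9 × 5.9 + 4.1 × 2.5
      = 17.11 + 10.25 = 27.4 mm.

total ≈ 27.4 mm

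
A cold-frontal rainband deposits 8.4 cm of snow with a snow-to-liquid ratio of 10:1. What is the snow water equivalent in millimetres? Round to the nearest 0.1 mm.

SWE = snow depth / ratio = 8.4 cm / 10 = 0.840 cm = 8.4 mm.

SWE ≈ 8.4 mm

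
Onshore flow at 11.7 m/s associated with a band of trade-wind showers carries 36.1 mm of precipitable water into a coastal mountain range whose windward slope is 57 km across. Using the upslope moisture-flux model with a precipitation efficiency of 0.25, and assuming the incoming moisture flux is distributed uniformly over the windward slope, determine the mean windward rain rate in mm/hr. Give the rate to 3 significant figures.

Incoming column moisture flux per unit ridge length: F = V × PW = 11.7 × 36.1 = 422.37 mm·m/s.
Spread over the 57 km slope with efficiency ε = 0.25: R = ε·F/W = 0.25 × 422.37 / 57000 m = 1.852e-03 mm/s.
R = 1.852e-03 × 3600 = 6.67 mm/hr.

R ≈ 6.67 mm/hr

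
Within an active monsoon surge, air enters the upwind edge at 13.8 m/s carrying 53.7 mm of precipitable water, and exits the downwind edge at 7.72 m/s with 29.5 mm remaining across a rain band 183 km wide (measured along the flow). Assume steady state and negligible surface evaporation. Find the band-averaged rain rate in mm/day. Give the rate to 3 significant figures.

R ≈ 242 mm/day

Column moisture flux per unit crosswind length is F = V × PW.
Inflow: F_in = 13.8 × 53.7 = 741.06 mm·m/s
Outflow: F_out = 7.72 × 29.5 = 227.74 mm·m/s
Steady-state rate R = (F_in − F_out)/L = (741.06 − 227.74) / 183000 m = 2.805e-03 mm/s.
R = 2.805e-03 × 3600 × 24 = 242 mm/day.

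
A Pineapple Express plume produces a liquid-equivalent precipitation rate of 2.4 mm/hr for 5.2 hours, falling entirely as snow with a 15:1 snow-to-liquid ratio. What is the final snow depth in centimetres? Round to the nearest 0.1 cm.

snow depth ≈ 18.7 cm

Liquid-equivalent depth = 2.4 × 5.2 = 12.48 mm.
Snow depth = 12.48 mm × 15 = 187.2 mm = 18.7 cm.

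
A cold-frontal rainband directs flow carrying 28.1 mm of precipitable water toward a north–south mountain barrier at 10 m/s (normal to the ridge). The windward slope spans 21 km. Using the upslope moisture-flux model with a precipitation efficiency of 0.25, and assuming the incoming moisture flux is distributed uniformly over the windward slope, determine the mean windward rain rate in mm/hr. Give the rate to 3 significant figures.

Incoming column moisture flux per unit ridge length: F = V × PW = 10 × 28.1 = 281 mm·m/s.
Spread over the 21 km slope with efficiency ε = 0.25: R = ε·F/W = 0.25 × 281 / 21000 m = 3.345e-03 mm/s.
R = 3.345e-03 × 3600 = 12.0 mm/hr.

R ≈ 12.0 mm/hr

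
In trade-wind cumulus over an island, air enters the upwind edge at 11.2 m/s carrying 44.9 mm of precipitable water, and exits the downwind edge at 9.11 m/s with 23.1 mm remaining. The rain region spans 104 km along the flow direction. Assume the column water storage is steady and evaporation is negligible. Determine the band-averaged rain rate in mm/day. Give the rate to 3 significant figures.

R ≈ 243 mm/day

Column moisture flux per unit crosswind length is F = V × PW.
Inflow: F_in = 11.2 × 44.9 = 502.88 mm·m/s
Outflow: F_out = 9.11 × 23.1 = 210.441 mm·m/s
Steady-state rate R = (F_in − F_out)/L = (502.88 − 210.441) / 104000 m = 2.812e-03 mm/s.
R = 2.812e-03 × 3600 × 24 = 243 mm/day.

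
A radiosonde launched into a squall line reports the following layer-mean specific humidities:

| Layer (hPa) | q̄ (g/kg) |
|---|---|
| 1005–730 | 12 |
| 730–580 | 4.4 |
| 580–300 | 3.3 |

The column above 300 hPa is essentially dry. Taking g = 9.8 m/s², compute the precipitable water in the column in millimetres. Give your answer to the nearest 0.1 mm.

PW ≈ 49.8 mm

Precipitable water is the column-integrated vapour mass per unit area: PW = (1/g) Σ q̄ Δp, with q in kg/kg and Δp in Pa (1 kg/m² of water = 1 mm).
Layer 1005–730 hPa: Δp = 275 hPa = 27500 Pa, q̄ = 0.012 kg/kg → 0.012 × 27500 / 9.8 = 33.67 mm
Layer 730–580 hPa: Δp = 150 hPa = 15000 Pa, q̄ = 0.0044 kg/kg → 0.0044 × 15000 / 9.8 = 6.73 mm
Layer 580–300 hPa: Δp = 280 hPa = 28000 Pa, q̄ = 0.0033 kg/kg → 0.0033 × 28000 / 9.8 = 9.43 mm
PW = 33.67 + 6.73 + 9.43 = 49.83 ≈ 49.8 mm.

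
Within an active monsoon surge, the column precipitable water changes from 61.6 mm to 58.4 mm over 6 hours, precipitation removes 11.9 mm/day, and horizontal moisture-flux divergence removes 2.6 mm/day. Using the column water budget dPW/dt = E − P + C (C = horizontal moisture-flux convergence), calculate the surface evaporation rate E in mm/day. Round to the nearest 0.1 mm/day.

dPW/dt = (58.4 − 61.6) mm / (6/24 day) = -12.800 mm/day.
E = dPW/dt + P − C = (-12.800) + 11.9 − (-2.6) = 1.7 mm/day.

E ≈ 1.7 mm/day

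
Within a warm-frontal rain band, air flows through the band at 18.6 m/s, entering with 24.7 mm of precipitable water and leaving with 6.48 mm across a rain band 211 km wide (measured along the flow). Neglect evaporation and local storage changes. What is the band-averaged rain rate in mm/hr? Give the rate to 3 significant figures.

R ≈ 5.78 mm/hr

Column moisture flux per unit crosswind length is F = V × PW.
Inflow: F_in = 18.6 × 24.7 = 459.42 mm·m/s
Outflow: F_out = 18.6 × 6.48 = 120.528 mm·m/s
Steady-state rate R = (F_in − F_out)/L = (459.42 − 120.528) / 211000 m = 1.606e-03 mm/s.
R = 1.606e-03 × 3600 = 5.78 mm/hr.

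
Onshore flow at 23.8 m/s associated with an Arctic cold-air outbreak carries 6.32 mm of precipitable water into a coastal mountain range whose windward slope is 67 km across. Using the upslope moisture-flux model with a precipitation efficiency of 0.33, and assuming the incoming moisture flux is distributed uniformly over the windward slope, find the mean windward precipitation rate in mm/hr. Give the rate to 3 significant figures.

R ≈ 2.67 mm/hr

Incoming column moisture flux per unit ridge length: F = V × PW = 23.8 × 6.32 = 150.416 mm·m/s.
Spread over the 67 km slope with efficiency ε = 0.33: R = ε·F/W = 0.33 × 150.416 / 67000 m = 7.409e-04 mm/s.
R = 7.409e-04 × 3600 = 2.67 mm/hr.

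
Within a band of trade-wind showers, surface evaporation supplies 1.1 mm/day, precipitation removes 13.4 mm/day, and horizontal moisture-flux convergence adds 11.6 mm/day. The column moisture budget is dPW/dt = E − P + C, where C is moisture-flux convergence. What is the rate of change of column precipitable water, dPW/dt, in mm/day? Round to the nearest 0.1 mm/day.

dPW/dt ≈ -0.7 mm/day

dPW/dt = E − P + C = 1.1 − 13.4 + (11.6) = -0.7 mm/day.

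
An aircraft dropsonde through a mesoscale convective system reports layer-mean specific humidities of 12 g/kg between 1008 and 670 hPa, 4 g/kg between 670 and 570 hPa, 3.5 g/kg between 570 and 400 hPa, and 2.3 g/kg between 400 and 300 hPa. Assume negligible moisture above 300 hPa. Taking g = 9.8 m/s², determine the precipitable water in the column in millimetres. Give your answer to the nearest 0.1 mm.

PW ≈ 53.9 mm

Precipitable water is the column-integrated vapour mass per unit area: PW = (1/g) Σ q̄ Δp, with q in kg/kg and Δp in Pa (1 kg/m² of water = 1 mm).
Layer 1008–670 hPa: Δp = 338 hPa = 33800 Pa, q̄ = 0.012 kg/kg → 0.012 × 33800 / 9.8 = 41.39 mm
Layer 670–570 hPa: Δp = 100 hPa = 10000 Pa, q̄ = 0.004 kg/kg → 0.004 × 10000 / 9.8 = 4.08 mm
Layer 570–400 hPa: Δp = 170 hPa = 17000 Pa, q̄ = 0.0035 kg/kg → 0.0035 × 17000 / 9.8 = 6.07 mm
Layer 400–300 hPa: Δp = 100 hPa = 10000 Pa, q̄ = 0.0023 kg/kg → 0.0023 × 10000 / 9.8 = 2.35 mm
PW = 41.39 + 4.08 + 6.07 + 2.35 = 53.89 ≈ 53.9 mm.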